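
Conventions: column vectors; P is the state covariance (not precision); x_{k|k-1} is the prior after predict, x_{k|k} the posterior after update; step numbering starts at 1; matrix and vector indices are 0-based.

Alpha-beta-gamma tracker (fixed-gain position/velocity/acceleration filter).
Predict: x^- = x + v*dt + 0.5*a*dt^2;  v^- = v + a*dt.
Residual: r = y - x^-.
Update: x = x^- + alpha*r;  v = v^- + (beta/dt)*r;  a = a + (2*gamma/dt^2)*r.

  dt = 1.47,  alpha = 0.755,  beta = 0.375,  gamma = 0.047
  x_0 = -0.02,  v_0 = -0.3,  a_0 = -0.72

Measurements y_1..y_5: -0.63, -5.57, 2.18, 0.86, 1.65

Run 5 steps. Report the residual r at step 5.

resid = 2.3422

step 1: x_pred=-1.2389  r=0.6089  x^+=-0.7792  v^+=-1.2031  a^+=-0.6935
step 2: x_pred=-3.2970  r=-2.2730  x^+=-5.0131  v^+=-2.8024  a^+=-0.7924
step 3: x_pred=-9.9887  r=12.1687  x^+=-0.8013  v^+=-0.8629  a^+=-0.2630
step 4: x_pred=-2.3540  r=3.2140  x^+=0.0726  v^+=-0.4297  a^+=-0.1232
step 5: x_pred=-0.6922  r=2.3422  x^+=1.0762  v^+=-0.0133  a^+=-0.0213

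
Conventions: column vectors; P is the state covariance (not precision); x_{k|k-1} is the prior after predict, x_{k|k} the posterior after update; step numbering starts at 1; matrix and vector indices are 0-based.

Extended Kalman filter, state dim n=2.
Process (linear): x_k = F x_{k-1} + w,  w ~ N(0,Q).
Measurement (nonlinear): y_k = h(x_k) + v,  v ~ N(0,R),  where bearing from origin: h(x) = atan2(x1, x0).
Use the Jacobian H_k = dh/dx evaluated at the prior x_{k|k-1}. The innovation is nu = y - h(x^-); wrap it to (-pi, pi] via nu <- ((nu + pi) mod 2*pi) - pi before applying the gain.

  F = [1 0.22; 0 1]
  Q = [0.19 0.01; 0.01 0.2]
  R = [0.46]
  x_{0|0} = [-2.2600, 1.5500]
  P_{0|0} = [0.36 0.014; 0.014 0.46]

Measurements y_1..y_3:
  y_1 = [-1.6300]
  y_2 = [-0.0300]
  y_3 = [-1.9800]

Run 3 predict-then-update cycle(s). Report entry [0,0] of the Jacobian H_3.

step 1: x^-=[-1.9190, 1.5500]  P^-=[0.5784 0.1252; 0.1252 0.6600]  H_jac=[-0.2547 -0.3154]  S=[0.5833]  K=[-0.3203; -0.4115]  nu=[2.1910]  x^+=[-2.6208, 0.6484]  P^+=[0.5186 0.0483; 0.0483 0.5612]
step 2: x^-=[-2.4781, 0.6484]  P^-=[0.7570 0.1818; 0.1818 0.7612]  H_jac=[-0.0988 -0.3777]  S=[0.5895]  K=[-0.2433; -0.5181]  nu=[-2.9157]  x^+=[-1.7686, 2.1591]  P^+=[0.7221 0.1075; 0.1075 0.6030]
step 3: x^-=[-1.2936, 2.1591]  P^-=[0.9886 0.2501; 0.2501 0.8030]  H_jac=[-0.3408 -0.2042]  S=[0.6431]  K=[-0.6033; -0.3875]  nu=[2.1926]  x^+=[-2.6164, 1.3095]  P^+=[0.7545 0.0998; 0.0998 0.7064]

H_jac[0,0] = -0.3408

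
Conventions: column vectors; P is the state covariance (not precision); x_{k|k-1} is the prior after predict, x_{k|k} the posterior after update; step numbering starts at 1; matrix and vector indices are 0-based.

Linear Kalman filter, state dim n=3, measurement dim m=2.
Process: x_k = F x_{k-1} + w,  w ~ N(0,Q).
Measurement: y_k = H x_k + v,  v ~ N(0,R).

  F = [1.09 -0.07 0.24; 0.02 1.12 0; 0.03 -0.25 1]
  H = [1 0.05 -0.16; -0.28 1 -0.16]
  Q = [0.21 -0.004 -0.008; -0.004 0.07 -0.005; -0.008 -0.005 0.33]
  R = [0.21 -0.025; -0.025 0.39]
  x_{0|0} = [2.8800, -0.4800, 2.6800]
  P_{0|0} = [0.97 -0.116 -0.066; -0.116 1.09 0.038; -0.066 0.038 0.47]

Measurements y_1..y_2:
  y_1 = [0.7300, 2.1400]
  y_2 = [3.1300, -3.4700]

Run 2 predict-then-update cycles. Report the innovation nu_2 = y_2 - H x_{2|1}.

innov = [1.5314, -5.1608]

step 1: x^-=[3.8160, -0.4800, 2.8864]  P^-=[1.3768 -0.1999 0.1101; -0.1999 1.4325 -0.2717; 0.1101 -0.2717 0.8478]  S=[1.5612 -0.4813; -0.4813 2.1609]  K=[0.8355 -0.0930; 0.1764 0.7482; -0.0940 -0.2237]  nu=[-2.6002, 4.1503]  x^+=[1.2577, 2.1668, 2.2024]  P^+=[0.1934 0.0134 0.1021; 0.0134 0.3012 0.0631; 0.1021 0.0631 0.7461]
step 2: x^-=[1.7478, 2.4519, 1.6984]  P^-=[0.5335 0.0103 0.2828; 0.0103 0.4485 -0.0162; 0.2828 -0.0162 1.0695]  S=[0.6828 -0.1443; -0.1443 0.9325]  K=[0.6969 -0.0898; 0.1585 0.5052; 0.1054 -0.2695]  nu=[1.5314, -5.1608]  x^+=[3.2786, 0.0874, 3.2506]  P^+=[0.1763 0.0260 0.1816; 0.0260 0.2165 0.1009; 0.1816 0.1009 0.9860]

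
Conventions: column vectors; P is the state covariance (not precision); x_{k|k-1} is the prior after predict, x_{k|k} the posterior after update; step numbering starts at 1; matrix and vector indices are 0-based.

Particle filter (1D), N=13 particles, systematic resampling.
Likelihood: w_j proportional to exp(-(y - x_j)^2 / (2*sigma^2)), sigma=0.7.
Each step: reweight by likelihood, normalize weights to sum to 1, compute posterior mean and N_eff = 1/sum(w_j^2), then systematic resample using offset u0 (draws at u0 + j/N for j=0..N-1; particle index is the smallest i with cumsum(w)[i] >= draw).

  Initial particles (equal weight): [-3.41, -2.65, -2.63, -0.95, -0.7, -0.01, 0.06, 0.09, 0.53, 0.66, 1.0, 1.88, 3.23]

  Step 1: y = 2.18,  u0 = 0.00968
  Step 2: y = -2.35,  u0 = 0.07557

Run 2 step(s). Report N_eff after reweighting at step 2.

step 1: w=[0.0000, 0.0000, 0.0000, 0.0000, 0.0001, 0.0045, 0.0061, 0.0070, 0.0373, 0.0569, 0.1451, 0.5480, 0.1950]  mean=1.8633  Neff=2.7466  idx=[6, 9, 10, 10, 11, 11, 11, 11, 11, 11, 11, 12, 12]
step 2: w=[0.9577, 0.0347, 0.0038, 0.0038, 0.0000, 0.0000, 0.0000, 0.0000, 0.0000, 0.0000, 0.0000, 0.0000, 0.0000]  mean=0.0880  Neff=1.0889  idx=[0, 0, 0, 0, 0, 0, 0, 0, 0, 0, 0, 0, 3]

N_eff = 1.0889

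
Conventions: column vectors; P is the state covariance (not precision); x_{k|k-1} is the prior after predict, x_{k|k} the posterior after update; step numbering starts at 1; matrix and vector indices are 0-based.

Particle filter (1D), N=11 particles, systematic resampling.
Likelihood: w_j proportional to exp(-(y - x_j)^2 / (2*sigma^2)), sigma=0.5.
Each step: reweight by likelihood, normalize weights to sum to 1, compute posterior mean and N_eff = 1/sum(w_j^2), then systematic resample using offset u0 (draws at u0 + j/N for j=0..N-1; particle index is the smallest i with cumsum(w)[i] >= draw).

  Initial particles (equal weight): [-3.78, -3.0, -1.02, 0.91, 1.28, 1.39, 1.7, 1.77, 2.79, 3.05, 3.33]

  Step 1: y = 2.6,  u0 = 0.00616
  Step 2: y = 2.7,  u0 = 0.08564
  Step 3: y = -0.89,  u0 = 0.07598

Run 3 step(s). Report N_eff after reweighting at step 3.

N_eff = 6.1520

step 1: w=[0.0000, 0.0000, 0.0000, 0.0013, 0.0124, 0.0216, 0.0798, 0.1017, 0.3753, 0.2690, 0.1389]  mean=2.6928  Neff=4.0028  idx=[4, 6, 7, 8, 8, 8, 8, 9, 9, 9, 10]
step 2: w=[0.0025, 0.0192, 0.0251, 0.1392, 0.1392, 0.1392, 0.1392, 0.1108, 0.1108, 0.1108, 0.0640]  mean=2.8607  Neff=8.3712  idx=[3, 3, 4, 5, 5, 6, 7, 8, 8, 9, 10]
step 3: w=[0.1646, 0.1646, 0.1646, 0.1646, 0.1646, 0.1646, 0.0031, 0.0031, 0.0031, 0.0031, 0.0000]  mean=2.7933  Neff=6.1520  idx=[0, 1, 1, 2, 2, 3, 3, 4, 4, 5, 5]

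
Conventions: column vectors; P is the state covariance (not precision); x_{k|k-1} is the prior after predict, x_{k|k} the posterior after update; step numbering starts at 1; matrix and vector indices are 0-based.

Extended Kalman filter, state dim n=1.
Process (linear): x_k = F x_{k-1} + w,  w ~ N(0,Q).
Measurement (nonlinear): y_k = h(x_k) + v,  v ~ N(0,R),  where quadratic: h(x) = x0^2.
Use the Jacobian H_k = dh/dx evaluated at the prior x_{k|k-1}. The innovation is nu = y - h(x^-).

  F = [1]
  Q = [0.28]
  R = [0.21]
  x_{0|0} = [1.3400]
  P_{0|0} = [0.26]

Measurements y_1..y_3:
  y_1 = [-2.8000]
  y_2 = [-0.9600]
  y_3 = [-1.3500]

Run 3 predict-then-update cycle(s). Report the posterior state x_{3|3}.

x_post = [-0.7918]

step 1: x^-=[1.3400]  P^-=[0.5400]  H_jac=[2.6800]  S=[4.0885]  K=[0.3540]  nu=[-4.5956]  x^+=[-0.2867]  P^+=[0.0277]
step 2: x^-=[-0.2867]  P^-=[0.3077]  H_jac=[-0.5734]  S=[0.3112]  K=[-0.5671]  nu=[-1.0422]  x^+=[0.3043]  P^+=[0.2077]
step 3: x^-=[0.3043]  P^-=[0.4877]  H_jac=[0.6086]  S=[0.3906]  K=[0.7598]  nu=[-1.4426]  x^+=[-0.7918]  P^+=[0.2622]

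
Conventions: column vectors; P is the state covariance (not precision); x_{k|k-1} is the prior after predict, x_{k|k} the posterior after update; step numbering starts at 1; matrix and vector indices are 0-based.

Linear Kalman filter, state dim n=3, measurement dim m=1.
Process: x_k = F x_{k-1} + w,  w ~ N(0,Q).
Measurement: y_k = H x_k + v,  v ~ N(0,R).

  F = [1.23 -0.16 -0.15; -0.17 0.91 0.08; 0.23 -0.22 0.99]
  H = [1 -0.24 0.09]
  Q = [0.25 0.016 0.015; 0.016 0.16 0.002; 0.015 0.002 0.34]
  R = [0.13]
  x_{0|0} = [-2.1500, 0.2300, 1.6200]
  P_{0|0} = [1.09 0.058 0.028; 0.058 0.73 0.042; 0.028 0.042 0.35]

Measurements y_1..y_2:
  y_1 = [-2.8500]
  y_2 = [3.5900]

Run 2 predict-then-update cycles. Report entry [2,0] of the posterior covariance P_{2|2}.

P_post[2,0] = -0.1120

step 1: x^-=[-2.9243, 0.7044, 1.0587]  P^-=[1.8945 -0.2587 0.3071; -0.2587 0.7857 -0.1118; 0.3071 -0.1118 0.7646]  S=[2.2602]  K=[0.8779; -0.2023; 0.1782]  nu=[0.1481]  x^+=[-2.7943, 0.6744, 1.0851]  P^+=[0.1526 0.1428 -0.0465; 0.1428 0.6931 -0.0303; -0.0465 -0.0303 0.6928]
step 2: x^-=[-3.7077, 1.1756, 0.2832]  P^-=[0.4737 0.0373 -0.1154; 0.0373 0.6955 -0.0725; -0.1154 -0.0725 1.0383]  S=[0.6166]  K=[0.7368; -0.2208; -0.0074]  nu=[7.5543]  x^+=[1.8587, -0.4921, 0.2273]  P^+=[0.1389 0.1376 -0.1120; 0.1376 0.6654 -0.0735; -0.1120 -0.0735 1.0382]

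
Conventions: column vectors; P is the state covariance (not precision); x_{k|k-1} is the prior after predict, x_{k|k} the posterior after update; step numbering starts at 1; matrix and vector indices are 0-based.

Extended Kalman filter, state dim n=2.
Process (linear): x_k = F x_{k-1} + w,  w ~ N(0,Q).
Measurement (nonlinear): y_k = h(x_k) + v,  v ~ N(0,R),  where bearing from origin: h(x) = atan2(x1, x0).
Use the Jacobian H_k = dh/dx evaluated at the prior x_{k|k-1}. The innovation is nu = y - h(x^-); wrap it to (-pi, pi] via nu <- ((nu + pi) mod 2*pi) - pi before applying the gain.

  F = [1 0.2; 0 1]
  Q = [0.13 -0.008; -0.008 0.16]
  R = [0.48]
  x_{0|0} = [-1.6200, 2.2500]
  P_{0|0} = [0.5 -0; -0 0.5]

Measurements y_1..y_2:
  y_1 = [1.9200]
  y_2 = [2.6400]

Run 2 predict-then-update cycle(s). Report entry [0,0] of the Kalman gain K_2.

K[0,0] = -0.4931

step 1: x^-=[-1.1700, 2.2500]  P^-=[0.6500 0.0920; 0.0920 0.6600]  H_jac=[-0.3498 -0.1819]  S=[0.5931]  K=[-0.4116; -0.2567]  nu=[-0.1303]  x^+=[-1.1164, 2.2835]  P^+=[0.5495 0.0293; 0.0293 0.6209]
step 2: x^-=[-0.6597, 2.2835]  P^-=[0.7161 0.1455; 0.1455 0.7809]  H_jac=[-0.4042 -0.1168]  S=[0.6214]  K=[-0.4931; -0.2414]  nu=[0.7880]  x^+=[-1.0483, 2.0932]  P^+=[0.5650 0.0715; 0.0715 0.7447]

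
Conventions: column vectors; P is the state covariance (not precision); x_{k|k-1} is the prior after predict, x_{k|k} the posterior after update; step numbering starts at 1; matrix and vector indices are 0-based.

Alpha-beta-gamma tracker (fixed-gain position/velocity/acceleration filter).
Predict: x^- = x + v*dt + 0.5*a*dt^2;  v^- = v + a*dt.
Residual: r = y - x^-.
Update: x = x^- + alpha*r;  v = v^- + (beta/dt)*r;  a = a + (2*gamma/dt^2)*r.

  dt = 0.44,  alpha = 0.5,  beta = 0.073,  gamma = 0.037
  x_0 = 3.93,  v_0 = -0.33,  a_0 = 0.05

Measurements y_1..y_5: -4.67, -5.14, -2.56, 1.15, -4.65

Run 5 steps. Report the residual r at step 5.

resid = 0.5611

step 1: x_pred=3.7896  r=-8.4596  x^+=-0.4402  v^+=-1.7115  a^+=-3.1835
step 2: x_pred=-1.5014  r=-3.6386  x^+=-3.3207  v^+=-3.7160  a^+=-4.5743
step 3: x_pred=-5.3985  r=2.8385  x^+=-3.9793  v^+=-5.2577  a^+=-3.4893
step 4: x_pred=-6.6304  r=7.7804  x^+=-2.7402  v^+=-5.5022  a^+=-0.5154
step 5: x_pred=-5.2111  r=0.5611  x^+=-4.9305  v^+=-5.6359  a^+=-0.3010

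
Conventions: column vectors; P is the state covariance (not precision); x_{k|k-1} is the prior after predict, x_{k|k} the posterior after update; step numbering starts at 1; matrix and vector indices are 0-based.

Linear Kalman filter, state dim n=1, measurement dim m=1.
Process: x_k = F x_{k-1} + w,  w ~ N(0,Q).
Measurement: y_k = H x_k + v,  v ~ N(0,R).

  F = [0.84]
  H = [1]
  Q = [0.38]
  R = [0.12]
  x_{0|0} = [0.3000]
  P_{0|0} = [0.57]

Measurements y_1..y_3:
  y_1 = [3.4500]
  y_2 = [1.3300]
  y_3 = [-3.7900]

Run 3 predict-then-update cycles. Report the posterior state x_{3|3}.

step 1: x^-=[0.2520]  P^-=[0.7822]  S=[0.9022]  K=[0.8670]  nu=[3.1980]  x^+=[3.0246]  P^+=[0.1040]
step 2: x^-=[2.5407]  P^-=[0.4534]  S=[0.5734]  K=[0.7907]  nu=[-1.2107]  x^+=[1.5834]  P^+=[0.0949]
step 3: x^-=[1.3300]  P^-=[0.4470]  S=[0.5670]  K=[0.7883]  nu=[-5.1200]  x^+=[-2.7063]  P^+=[0.0946]

x_post = [-2.7063]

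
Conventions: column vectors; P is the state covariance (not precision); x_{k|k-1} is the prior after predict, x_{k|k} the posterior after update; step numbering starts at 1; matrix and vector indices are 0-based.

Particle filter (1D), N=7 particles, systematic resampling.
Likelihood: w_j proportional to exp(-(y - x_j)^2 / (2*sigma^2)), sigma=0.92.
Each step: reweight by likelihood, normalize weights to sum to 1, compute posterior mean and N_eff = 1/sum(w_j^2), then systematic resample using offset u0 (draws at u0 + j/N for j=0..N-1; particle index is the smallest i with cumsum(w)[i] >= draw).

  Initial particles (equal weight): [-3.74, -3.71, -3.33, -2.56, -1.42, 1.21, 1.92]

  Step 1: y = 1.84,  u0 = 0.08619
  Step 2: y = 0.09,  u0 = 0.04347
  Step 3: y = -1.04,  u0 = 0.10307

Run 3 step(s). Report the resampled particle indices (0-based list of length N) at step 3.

step 1: w=[0.0000, 0.0000, 0.0000, 0.0000, 0.0010, 0.4421, 0.5568]  mean=1.6026  Neff=1.9781  idx=[5, 5, 5, 6, 6, 6, 6]
step 2: w=[0.2403, 0.2403, 0.2403, 0.0697, 0.0697, 0.0697, 0.0697]  mean=1.4081  Neff=5.1880  idx=[0, 0, 1, 1, 2, 3, 5]
step 3: w=[0.1914, 0.1914, 0.1914, 0.1914, 0.1914, 0.0215, 0.0215]  mean=1.2406  Neff=5.4325  idx=[0, 1, 2, 2, 3, 4, 5]

resampled_idx = [0, 1, 2, 2, 3, 4, 5]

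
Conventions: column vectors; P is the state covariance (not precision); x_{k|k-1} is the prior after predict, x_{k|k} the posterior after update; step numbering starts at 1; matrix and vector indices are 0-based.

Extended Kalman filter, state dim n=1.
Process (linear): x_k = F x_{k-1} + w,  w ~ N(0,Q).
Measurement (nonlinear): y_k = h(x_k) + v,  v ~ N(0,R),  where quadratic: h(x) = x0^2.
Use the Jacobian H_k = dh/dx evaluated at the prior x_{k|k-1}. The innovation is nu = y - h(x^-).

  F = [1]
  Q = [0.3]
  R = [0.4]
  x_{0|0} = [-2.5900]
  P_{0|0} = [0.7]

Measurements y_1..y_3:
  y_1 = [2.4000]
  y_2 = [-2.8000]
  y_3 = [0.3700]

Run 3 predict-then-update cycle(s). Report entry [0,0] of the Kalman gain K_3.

K[0,0] = -0.3400

step 1: x^-=[-2.5900]  P^-=[1.0000]  H_jac=[-5.1800]  S=[27.2324]  K=[-0.1902]  nu=[-4.3081]  x^+=[-1.7705]  P^+=[0.0147]
step 2: x^-=[-1.7705]  P^-=[0.3147]  H_jac=[-3.5411]  S=[4.3459]  K=[-0.2564]  nu=[-5.9348]  x^+=[-0.2488]  P^+=[0.0290]
step 3: x^-=[-0.2488]  P^-=[0.3290]  H_jac=[-0.4976]  S=[0.4815]  K=[-0.3400]  nu=[0.3081]  x^+=[-0.3536]  P^+=[0.2733]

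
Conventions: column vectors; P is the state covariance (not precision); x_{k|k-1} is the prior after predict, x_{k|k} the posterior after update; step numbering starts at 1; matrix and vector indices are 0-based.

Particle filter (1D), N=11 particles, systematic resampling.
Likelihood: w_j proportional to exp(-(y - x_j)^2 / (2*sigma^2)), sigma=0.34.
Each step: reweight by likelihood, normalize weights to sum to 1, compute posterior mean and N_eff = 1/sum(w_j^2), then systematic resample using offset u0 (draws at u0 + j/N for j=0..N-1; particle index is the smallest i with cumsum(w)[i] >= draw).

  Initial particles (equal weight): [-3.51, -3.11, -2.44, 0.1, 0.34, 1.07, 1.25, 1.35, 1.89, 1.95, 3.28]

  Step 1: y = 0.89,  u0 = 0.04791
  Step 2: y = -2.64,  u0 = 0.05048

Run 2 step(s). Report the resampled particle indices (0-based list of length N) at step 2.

resampled_idx = [0, 0, 0, 0, 0, 1, 1, 1, 1, 1, 1]

step 1: w=[0.0000, 0.0000, 0.0000, 0.0306, 0.1229, 0.3953, 0.2596, 0.1821, 0.0060, 0.0035, 0.0000]  mean=1.0564  Neff=3.6645  idx=[4, 4, 5, 5, 5, 5, 6, 6, 6, 7, 7]
step 2: w=[0.5000, 0.5000, 0.0000, 0.0000, 0.0000, 0.0000, 0.0000, 0.0000, 0.0000, 0.0000, 0.0000]  mean=0.3400  Neff=2.0000  idx=[0, 0, 0, 0, 0, 1, 1, 1, 1, 1, 1]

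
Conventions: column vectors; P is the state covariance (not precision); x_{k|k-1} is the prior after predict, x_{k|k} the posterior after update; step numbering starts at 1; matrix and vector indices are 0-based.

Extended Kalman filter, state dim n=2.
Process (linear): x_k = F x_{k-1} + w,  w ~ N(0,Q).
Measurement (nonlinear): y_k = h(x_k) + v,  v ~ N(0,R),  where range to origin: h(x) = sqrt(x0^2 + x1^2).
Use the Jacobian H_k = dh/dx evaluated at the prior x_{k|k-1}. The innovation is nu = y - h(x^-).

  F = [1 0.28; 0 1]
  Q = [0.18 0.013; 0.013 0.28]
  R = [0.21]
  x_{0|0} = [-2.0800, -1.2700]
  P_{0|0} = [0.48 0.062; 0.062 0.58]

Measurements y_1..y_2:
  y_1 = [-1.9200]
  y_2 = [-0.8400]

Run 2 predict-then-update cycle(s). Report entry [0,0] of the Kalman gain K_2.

step 1: x^-=[-2.4356, -1.2700]  P^-=[0.7402 0.2374; 0.2374 0.8600]  H_jac=[-0.8867 -0.4624]  S=[1.1705]  K=[-0.6545; -0.5196]  nu=[-4.6668]  x^+=[0.6189, 1.1547]  P^+=[0.2388 -0.1606; -0.1606 0.5440]
step 2: x^-=[0.9423, 1.1547]  P^-=[0.3715 0.0047; 0.0047 0.8240]  H_jac=[0.6322 0.7748]  S=[0.8577]  K=[0.2781; 0.7478]  nu=[-2.3304]  x^+=[0.2943, -0.5879]  P^+=[0.3052 -0.1736; -0.1736 0.3444]

K[0,0] = 0.2781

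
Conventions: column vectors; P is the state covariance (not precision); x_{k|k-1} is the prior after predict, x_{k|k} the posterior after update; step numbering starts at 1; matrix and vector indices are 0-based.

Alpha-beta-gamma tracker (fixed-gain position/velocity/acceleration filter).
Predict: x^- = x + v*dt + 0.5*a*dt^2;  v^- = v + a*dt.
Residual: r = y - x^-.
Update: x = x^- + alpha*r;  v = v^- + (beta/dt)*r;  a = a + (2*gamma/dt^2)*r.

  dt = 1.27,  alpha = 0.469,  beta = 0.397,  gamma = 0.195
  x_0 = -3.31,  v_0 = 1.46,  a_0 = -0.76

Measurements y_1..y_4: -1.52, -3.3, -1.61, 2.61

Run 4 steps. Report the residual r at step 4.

step 1: x_pred=-2.0687  r=0.5487  x^+=-1.8114  v^+=0.6663  a^+=-0.6273
step 2: x_pred=-1.4710  r=-1.8290  x^+=-2.3288  v^+=-0.7021  a^+=-1.0696
step 3: x_pred=-4.0831  r=2.4731  x^+=-2.9232  v^+=-1.2874  a^+=-0.4716
step 4: x_pred=-4.9385  r=7.5485  x^+=-1.3982  v^+=0.4733  a^+=1.3536

resid = 7.5485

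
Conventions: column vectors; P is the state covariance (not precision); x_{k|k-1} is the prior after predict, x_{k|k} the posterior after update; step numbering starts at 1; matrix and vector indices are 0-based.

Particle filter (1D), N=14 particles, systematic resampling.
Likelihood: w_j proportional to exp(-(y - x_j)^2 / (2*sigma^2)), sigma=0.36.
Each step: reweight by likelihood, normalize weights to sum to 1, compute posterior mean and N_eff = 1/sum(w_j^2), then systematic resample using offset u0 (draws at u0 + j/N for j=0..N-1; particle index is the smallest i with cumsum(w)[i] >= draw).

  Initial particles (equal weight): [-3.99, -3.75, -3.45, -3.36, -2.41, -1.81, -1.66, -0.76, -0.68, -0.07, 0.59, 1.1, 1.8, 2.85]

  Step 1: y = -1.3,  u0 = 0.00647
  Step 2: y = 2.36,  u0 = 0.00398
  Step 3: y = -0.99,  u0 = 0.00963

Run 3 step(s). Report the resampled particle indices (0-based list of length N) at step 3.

step 1: w=[0.0000, 0.0000, 0.0000, 0.0000, 0.0056, 0.2386, 0.3948, 0.2113, 0.1477, 0.0019, 0.0000, 0.0000, 0.0000, 0.0000]  mean=-1.3620  Neff=3.5800  idx=[5, 5, 5, 5, 6, 6, 6, 6, 6, 7, 7, 7, 8, 8]
step 2: w=[0.0000, 0.0000, 0.0000, 0.0000, 0.0000, 0.0000, 0.0000, 0.0000, 0.0000, 0.0610, 0.0610, 0.0610, 0.4085, 0.4085]  mean=-0.6946  Neff=2.8997  idx=[9, 10, 11, 12, 12, 12, 12, 12, 12, 13, 13, 13, 13, 13]
step 3: w=[0.0812, 0.0812, 0.0812, 0.0688, 0.0688, 0.0688, 0.0688, 0.0688, 0.0688, 0.0688, 0.0688, 0.0688, 0.0688, 0.0688]  mean=-0.6995  Neff=13.9285  idx=[0, 0, 1, 2, 3, 4, 5, 6, 7, 8, 9, 11, 12, 13]

resampled_idx = [0, 0, 1, 2, 3, 4, 5, 6, 7, 8, 9, 11, 12, 13]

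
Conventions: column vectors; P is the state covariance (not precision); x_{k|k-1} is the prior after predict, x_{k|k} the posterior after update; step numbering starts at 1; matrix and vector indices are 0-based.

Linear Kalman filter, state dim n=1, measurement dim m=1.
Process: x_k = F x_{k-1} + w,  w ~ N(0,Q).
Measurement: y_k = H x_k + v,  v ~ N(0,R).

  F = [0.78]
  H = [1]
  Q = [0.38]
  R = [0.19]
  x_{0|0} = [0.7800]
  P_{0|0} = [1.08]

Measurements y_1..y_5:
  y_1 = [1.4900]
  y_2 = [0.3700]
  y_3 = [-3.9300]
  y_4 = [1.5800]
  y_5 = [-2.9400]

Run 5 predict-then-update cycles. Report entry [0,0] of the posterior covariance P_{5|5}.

P_post[0,0] = 0.1346

step 1: x^-=[0.6084]  P^-=[1.0371]  S=[1.2271]  K=[0.8452]  nu=[0.8816]  x^+=[1.3535]  P^+=[0.1606]
step 2: x^-=[1.0557]  P^-=[0.4777]  S=[0.6677]  K=[0.7154]  nu=[-0.6857]  x^+=[0.5651]  P^+=[0.1359]
step 3: x^-=[0.4408]  P^-=[0.4627]  S=[0.6527]  K=[0.7089]  nu=[-4.3708]  x^+=[-2.6577]  P^+=[0.1347]
step 4: x^-=[-2.0730]  P^-=[0.4619]  S=[0.6519]  K=[0.7086]  nu=[3.6530]  x^+=[0.5154]  P^+=[0.1346]
step 5: x^-=[0.4020]  P^-=[0.4619]  S=[0.6519]  K=[0.7085]  nu=[-3.3420]  x^+=[-1.9660]  P^+=[0.1346]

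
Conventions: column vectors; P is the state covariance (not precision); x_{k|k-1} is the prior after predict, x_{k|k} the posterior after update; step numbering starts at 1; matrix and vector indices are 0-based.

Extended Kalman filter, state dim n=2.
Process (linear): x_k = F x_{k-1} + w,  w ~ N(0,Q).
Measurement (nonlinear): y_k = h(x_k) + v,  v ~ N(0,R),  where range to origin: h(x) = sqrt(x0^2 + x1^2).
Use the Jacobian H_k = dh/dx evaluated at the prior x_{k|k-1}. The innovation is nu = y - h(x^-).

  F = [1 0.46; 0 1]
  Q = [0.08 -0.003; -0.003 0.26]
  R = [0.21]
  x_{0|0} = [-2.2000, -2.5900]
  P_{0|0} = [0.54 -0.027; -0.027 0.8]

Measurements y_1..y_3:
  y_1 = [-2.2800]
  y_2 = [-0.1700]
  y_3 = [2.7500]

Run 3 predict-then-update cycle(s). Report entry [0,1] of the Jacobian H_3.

H_jac[0,1] = 0.0433

step 1: x^-=[-3.3914, -2.5900]  P^-=[0.7644 0.3380; 0.3380 1.0600]  H_jac=[-0.7947 -0.6069]  S=[1.4094]  K=[-0.5766; -0.6471]  nu=[-6.5473]  x^+=[0.3839, 1.6466]  P^+=[0.2958 -0.1879; -0.1879 0.4699]
step 2: x^-=[1.1413, 1.6466]  P^-=[0.3024 0.0253; 0.0253 0.7299]  H_jac=[0.5697 0.8219]  S=[0.8248]  K=[0.2341; 0.7447]  nu=[-2.1734]  x^+=[0.6326, 0.0280]  P^+=[0.2572 -0.1185; -0.1185 0.2724]
step 3: x^-=[0.6455, 0.0280]  P^-=[0.2859 0.0038; 0.0038 0.5324]  H_jac=[0.9991 0.0433]  S=[0.4967]  K=[0.5754; 0.0541]  nu=[2.1039]  x^+=[1.8560, 0.1418]  P^+=[0.1214 -0.0116; -0.0116 0.5310]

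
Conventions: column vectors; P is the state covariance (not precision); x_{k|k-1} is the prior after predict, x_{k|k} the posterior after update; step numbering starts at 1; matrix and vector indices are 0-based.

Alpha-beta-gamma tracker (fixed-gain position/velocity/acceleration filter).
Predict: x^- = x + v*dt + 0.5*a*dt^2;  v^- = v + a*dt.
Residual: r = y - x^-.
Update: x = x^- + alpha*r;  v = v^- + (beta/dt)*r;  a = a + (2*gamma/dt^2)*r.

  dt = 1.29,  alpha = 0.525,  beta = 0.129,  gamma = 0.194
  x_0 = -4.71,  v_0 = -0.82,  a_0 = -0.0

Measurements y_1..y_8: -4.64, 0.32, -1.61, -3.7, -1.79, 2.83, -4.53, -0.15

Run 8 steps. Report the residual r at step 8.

step 1: x_pred=-5.7678  r=1.1278  x^+=-5.1757  v^+=-0.7072  a^+=0.2630
step 2: x_pred=-5.8692  r=6.1892  x^+=-2.6199  v^+=0.2509  a^+=1.7060
step 3: x_pred=-0.8767  r=-0.7333  x^+=-1.2617  v^+=2.3784  a^+=1.5351
step 4: x_pred=3.0837  r=-6.7837  x^+=-0.4778  v^+=3.6802  a^+=-0.0466
step 5: x_pred=4.2309  r=-6.0209  x^+=1.0699  v^+=3.0180  a^+=-1.4505
step 6: x_pred=3.7563  r=-0.9263  x^+=3.2700  v^+=1.0543  a^+=-1.6664
step 7: x_pred=3.2435  r=-7.7735  x^+=-0.8376  v^+=-1.8728  a^+=-3.4789
step 8: x_pred=-6.1481  r=5.9981  x^+=-2.9991  v^+=-5.7607  a^+=-2.0804

resid = 5.9981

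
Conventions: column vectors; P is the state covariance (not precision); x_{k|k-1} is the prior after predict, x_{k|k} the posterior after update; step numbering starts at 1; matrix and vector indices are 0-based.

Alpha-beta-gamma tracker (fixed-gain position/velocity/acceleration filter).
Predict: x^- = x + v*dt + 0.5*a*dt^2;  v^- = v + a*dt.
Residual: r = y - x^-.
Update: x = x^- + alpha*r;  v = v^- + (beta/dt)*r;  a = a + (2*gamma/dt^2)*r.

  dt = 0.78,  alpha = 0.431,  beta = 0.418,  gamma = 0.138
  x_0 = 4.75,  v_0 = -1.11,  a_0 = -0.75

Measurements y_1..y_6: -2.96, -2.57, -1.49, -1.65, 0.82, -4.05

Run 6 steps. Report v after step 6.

v_post = 7.5161

step 1: x_pred=3.6561  r=-6.6160  x^+=0.8045  v^+=-5.2405  a^+=-3.7514
step 2: x_pred=-4.4242  r=1.8542  x^+=-3.6251  v^+=-7.1729  a^+=-2.9102
step 3: x_pred=-10.1052  r=8.6152  x^+=-6.3921  v^+=-4.8260  a^+=0.9981
step 4: x_pred=-9.8527  r=8.2027  x^+=-6.3173  v^+=0.3483  a^+=4.7192
step 5: x_pred=-4.6100  r=5.4300  x^+=-2.2697  v^+=6.9393  a^+=7.1826
step 6: x_pred=5.3279  r=-9.3779  x^+=1.2860  v^+=7.5161  a^+=2.9283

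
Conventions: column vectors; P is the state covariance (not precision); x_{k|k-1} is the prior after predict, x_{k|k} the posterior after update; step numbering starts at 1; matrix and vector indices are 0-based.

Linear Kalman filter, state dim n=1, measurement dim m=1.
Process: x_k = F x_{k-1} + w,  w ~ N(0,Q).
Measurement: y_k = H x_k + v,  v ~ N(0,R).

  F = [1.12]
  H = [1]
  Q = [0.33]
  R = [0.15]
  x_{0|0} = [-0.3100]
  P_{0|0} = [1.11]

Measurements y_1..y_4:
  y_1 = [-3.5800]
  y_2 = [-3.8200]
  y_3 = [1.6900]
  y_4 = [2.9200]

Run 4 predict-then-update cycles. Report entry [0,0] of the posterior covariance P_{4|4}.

P_post[0,0] = 0.1139

step 1: x^-=[-0.3472]  P^-=[1.7224]  S=[1.8724]  K=[0.9199]  nu=[-3.2328]  x^+=[-3.3210]  P^+=[0.1380]
step 2: x^-=[-3.7195]  P^-=[0.5031]  S=[0.6531]  K=[0.7703]  nu=[-0.1005]  x^+=[-3.7969]  P^+=[0.1155]
step 3: x^-=[-4.2526]  P^-=[0.4749]  S=[0.6249]  K=[0.7600]  nu=[5.9426]  x^+=[0.2637]  P^+=[0.1140]
step 4: x^-=[0.2953]  P^-=[0.4730]  S=[0.6230]  K=[0.7592]  nu=[2.6247]  x^+=[2.2880]  P^+=[0.1139]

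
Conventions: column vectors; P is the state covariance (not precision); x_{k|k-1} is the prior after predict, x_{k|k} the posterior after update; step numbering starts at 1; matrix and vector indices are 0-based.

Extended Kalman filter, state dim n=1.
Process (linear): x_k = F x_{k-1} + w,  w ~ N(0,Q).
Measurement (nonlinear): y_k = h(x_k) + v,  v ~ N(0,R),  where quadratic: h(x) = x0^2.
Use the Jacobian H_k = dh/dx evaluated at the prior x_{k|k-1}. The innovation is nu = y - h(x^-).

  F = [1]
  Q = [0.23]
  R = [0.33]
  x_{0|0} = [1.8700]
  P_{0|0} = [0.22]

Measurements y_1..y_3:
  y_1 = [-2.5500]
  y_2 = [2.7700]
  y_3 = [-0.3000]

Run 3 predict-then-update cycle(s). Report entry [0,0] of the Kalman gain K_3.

K[0,0] = 0.3350

step 1: x^-=[1.8700]  P^-=[0.4500]  H_jac=[3.7400]  S=[6.6244]  K=[0.2541]  nu=[-6.0469]  x^+=[0.3337]  P^+=[0.0224]
step 2: x^-=[0.3337]  P^-=[0.2524]  H_jac=[0.6674]  S=[0.4424]  K=[0.3808]  nu=[2.6586]  x^+=[1.3461]  P^+=[0.1883]
step 3: x^-=[1.3461]  P^-=[0.4183]  H_jac=[2.6922]  S=[3.3615]  K=[0.3350]  nu=[-2.1119]  x^+=[0.6386]  P^+=[0.0411]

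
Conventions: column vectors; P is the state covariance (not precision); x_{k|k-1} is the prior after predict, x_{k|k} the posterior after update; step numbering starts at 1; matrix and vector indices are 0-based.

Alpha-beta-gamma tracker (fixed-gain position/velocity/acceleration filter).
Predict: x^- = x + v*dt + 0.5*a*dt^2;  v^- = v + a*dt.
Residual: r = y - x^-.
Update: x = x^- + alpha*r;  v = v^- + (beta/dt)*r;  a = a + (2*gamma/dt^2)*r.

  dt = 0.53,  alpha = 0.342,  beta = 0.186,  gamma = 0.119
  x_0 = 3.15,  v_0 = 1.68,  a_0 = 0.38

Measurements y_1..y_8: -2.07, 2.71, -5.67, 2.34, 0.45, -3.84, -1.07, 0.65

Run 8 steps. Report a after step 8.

step 1: x_pred=4.0938  r=-6.1638  x^+=1.9858  v^+=-0.2817  a^+=-4.8424
step 2: x_pred=1.1563  r=1.5537  x^+=1.6877  v^+=-2.3030  a^+=-3.5260
step 3: x_pred=-0.0281  r=-5.6419  x^+=-1.9576  v^+=-6.1517  a^+=-8.3063
step 4: x_pred=-6.3847  r=8.7247  x^+=-3.4008  v^+=-7.4922  a^+=-0.9140
step 5: x_pred=-7.5001  r=7.9501  x^+=-4.7811  v^+=-5.1866  a^+=5.8219
step 6: x_pred=-6.7124  r=2.8724  x^+=-5.7300  v^+=-1.0930  a^+=8.2556
step 7: x_pred=-5.1498  r=4.0798  x^+=-3.7545  v^+=4.7143  a^+=11.7123
step 8: x_pred=0.3890  r=0.2610  x^+=0.4783  v^+=11.0133  a^+=11.9334

a_post = 11.9334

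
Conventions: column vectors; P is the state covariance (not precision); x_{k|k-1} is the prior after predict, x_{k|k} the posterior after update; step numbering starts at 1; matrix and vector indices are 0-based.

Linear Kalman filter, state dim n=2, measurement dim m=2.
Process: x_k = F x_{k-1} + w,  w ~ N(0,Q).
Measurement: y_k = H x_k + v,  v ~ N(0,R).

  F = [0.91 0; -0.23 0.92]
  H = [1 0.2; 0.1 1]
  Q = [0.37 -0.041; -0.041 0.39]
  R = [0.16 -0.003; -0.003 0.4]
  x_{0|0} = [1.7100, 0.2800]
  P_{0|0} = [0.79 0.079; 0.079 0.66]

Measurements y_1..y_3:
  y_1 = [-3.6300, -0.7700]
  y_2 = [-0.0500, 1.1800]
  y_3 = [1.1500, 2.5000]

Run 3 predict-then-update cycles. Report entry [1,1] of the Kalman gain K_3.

K[1,1] = 0.6173

step 1: x^-=[1.5561, -0.1357]  P^-=[1.0242 -0.1402; -0.1402 0.9570]  S=[1.1664 0.1478; 0.1478 1.3392]  K=[0.8698 -0.1242; -0.0460 0.7092]  nu=[-5.1590, -0.7899]  x^+=[-2.8330, -0.4587]  P^+=[0.1531 -0.0676; -0.0676 0.2906]
step 2: x^-=[-2.5780, 0.2296]  P^-=[0.4967 -0.1296; -0.1296 0.6727]  S=[0.6318 0.0490; 0.0490 1.0517]  K=[0.7538 -0.1111; -0.0410 0.6292]  nu=[2.4821, 1.2082]  x^+=[-0.8412, 0.8879]  P^+=[0.1329 -0.0600; -0.0600 0.2578]
step 3: x^-=[-0.7655, 1.0104]  P^-=[0.4801 -0.1191; -0.1191 0.6406]  S=[0.6181 0.0517; 0.0517 1.0216]  K=[0.7472 -0.1074; -0.0370 0.6173]  nu=[1.7134, 1.5662]  x^+=[0.3466, 1.9138]  P^+=[0.1315 -0.0583; -0.0583 0.2529]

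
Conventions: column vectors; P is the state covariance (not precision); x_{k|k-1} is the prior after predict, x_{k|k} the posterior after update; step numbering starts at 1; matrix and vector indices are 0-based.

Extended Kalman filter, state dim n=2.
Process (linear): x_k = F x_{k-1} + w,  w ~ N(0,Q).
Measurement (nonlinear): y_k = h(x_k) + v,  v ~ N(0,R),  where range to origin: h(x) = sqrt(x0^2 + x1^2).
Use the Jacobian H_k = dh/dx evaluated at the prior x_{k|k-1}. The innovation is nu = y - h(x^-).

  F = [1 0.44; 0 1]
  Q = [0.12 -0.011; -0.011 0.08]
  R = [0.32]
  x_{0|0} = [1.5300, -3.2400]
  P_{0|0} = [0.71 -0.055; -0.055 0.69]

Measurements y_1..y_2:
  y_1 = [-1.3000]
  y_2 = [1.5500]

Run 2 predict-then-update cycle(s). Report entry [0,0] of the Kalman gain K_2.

K[0,0] = 0.7791

step 1: x^-=[0.1044, -3.2400]  P^-=[0.9152 0.2376; 0.2376 0.7700]  H_jac=[0.0322 -0.9995]  S=[1.0749]  K=[-0.1935; -0.7089]  nu=[-4.5417]  x^+=[0.9833, -0.0205]  P^+=[0.8749 0.0901; 0.0901 0.2299]
step 2: x^-=[0.9743, -0.0205]  P^-=[1.1188 0.1803; 0.1803 0.3099]  H_jac=[0.9998 -0.0210]  S=[1.4308]  K=[0.7791; 0.1214]  nu=[0.5755]  x^+=[1.4226, 0.0494]  P^+=[0.2503 0.0449; 0.0449 0.2888]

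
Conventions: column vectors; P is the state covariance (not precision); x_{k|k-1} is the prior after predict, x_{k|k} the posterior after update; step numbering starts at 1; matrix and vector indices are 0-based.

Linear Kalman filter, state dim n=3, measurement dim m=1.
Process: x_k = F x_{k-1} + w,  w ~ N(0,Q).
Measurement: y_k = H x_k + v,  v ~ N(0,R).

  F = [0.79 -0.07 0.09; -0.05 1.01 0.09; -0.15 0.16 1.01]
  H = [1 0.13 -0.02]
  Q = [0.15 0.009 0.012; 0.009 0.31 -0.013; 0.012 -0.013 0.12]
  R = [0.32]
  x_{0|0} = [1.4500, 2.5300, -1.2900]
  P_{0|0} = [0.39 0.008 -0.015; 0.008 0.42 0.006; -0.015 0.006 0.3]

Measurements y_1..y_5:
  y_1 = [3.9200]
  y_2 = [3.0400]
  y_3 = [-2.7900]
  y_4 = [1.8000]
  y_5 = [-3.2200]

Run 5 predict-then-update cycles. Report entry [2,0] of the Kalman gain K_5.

step 1: x^-=[0.8523, 2.3667, -1.1156]  P^-=[0.3948 -0.0277 -0.0227; -0.0277 0.7423 0.0910; -0.0227 0.0910 0.4517]  S=[0.7207]  K=[0.5434; 0.0929; -0.0276]  nu=[2.7377]  x^+=[2.3399, 2.6209, -1.1911]  P^+=[0.1820 -0.0641 -0.0119; -0.0641 0.7361 0.0928; -0.0119 0.0928 0.4511]
step 2: x^-=[1.5579, 2.4229, -1.1346]  P^-=[0.2751 -0.0909 -0.0001; -0.0909 1.0884 0.2553; -0.0001 0.2553 0.6398]  S=[0.5888]  K=[0.4471; 0.0773; 0.0345]  nu=[1.1444]  x^+=[2.0696, 2.5114, -1.0952]  P^+=[0.1574 -0.1112 -0.0092; -0.1112 1.0849 0.2537; -0.0092 0.2537 0.6391]
step 3: x^-=[1.3606, 2.3344, -1.0148]  P^-=[0.2665 -0.1370 0.0026; -0.1370 1.4797 0.5024; 0.0026 0.5024 0.8934]  S=[0.5735]  K=[0.4335; 0.0790; 0.0872]  nu=[-4.4744]  x^+=[-0.5791, 1.9811, -1.4051]  P^+=[0.1587 -0.1567 -0.0191; -0.1567 1.4761 0.4985; -0.0191 0.4985 0.8890]
step 4: x^-=[-0.7226, 1.9034, -1.0153]  P^-=[0.2718 -0.1791 -0.0070; -0.1791 1.9300 0.8494; -0.0070 0.8494 1.2426]  S=[0.5742]  K=[0.4331; 0.0955; 0.1368]  nu=[2.2549]  x^+=[0.2538, 2.1188, -0.7068]  P^+=[0.1641 -0.2028 -0.0410; -0.2028 1.9248 0.8419; -0.0410 0.8419 1.2319]
step 5: x^-=[-0.0114, 2.0636, -0.4130]  P^-=[0.2778 -0.2176 -0.0244; -0.2176 2.4578 1.3172; -0.0244 1.3172 1.7239]  S=[0.5776]  K=[0.4329; 0.1308; 0.1946]  nu=[-3.4851]  x^+=[-1.5200, 1.6079, -1.0910]  P^+=[0.1696 -0.2503 -0.0730; -0.2503 2.4479 1.3025; -0.0730 1.3025 1.7021]

K[2,0] = 0.1946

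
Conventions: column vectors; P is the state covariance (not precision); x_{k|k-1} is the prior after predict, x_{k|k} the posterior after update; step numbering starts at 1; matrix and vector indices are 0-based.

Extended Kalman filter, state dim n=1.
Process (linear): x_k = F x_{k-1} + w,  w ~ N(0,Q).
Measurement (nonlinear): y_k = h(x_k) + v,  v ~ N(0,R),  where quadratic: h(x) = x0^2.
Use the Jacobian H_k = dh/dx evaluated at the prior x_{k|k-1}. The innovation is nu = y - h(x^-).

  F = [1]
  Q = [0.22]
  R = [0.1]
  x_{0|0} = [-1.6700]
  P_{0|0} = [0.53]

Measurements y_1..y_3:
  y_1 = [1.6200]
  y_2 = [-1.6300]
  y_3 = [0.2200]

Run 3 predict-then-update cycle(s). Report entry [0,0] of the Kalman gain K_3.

step 1: x^-=[-1.6700]  P^-=[0.7500]  H_jac=[-3.3400]  S=[8.4667]  K=[-0.2959]  nu=[-1.1689]  x^+=[-1.3242]  P^+=[0.0089]
step 2: x^-=[-1.3242]  P^-=[0.2289]  H_jac=[-2.6483]  S=[1.7051]  K=[-0.3555]  nu=[-3.3834]  x^+=[-0.1215]  P^+=[0.0134]
step 3: x^-=[-0.1215]  P^-=[0.2334]  H_jac=[-0.2430]  S=[0.1138]  K=[-0.4986]  nu=[0.2052]  x^+=[-0.2238]  P^+=[0.2051]

K[0,0] = -0.4986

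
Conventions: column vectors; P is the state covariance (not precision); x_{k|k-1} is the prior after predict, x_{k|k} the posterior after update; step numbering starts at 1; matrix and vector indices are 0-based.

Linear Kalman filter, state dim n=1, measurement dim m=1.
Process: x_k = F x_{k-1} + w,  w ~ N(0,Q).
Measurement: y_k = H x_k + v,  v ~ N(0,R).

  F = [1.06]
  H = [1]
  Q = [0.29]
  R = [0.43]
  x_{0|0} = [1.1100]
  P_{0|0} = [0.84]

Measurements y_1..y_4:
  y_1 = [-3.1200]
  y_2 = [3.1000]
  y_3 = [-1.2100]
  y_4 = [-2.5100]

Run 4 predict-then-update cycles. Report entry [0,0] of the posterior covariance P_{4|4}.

P_post[0,0] = 0.2446

step 1: x^-=[1.1766]  P^-=[1.2338]  S=[1.6638]  K=[0.7416]  nu=[-4.2966]  x^+=[-2.0096]  P^+=[0.3189]
step 2: x^-=[-2.1302]  P^-=[0.6483]  S=[1.0783]  K=[0.6012]  nu=[5.2302]  x^+=[1.0143]  P^+=[0.2585]
step 3: x^-=[1.0752]  P^-=[0.5805]  S=[1.0105]  K=[0.5745]  nu=[-2.2852]  x^+=[-0.2376]  P^+=[0.2470]
step 4: x^-=[-0.2518]  P^-=[0.5675]  S=[0.9975]  K=[0.5689]  nu=[-2.2582]  x^+=[-1.5366]  P^+=[0.2446]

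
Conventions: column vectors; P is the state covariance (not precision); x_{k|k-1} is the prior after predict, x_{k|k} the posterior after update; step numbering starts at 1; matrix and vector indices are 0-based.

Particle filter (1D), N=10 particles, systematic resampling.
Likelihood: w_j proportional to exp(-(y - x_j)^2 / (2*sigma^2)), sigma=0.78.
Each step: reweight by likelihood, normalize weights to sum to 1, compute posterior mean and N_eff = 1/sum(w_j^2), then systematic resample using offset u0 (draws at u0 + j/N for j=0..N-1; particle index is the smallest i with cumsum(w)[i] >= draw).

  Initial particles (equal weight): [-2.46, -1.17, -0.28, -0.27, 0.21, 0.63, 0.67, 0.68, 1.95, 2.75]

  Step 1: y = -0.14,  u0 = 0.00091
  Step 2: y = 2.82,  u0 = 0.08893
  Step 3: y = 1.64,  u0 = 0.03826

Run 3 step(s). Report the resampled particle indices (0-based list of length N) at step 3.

step 1: w=[0.0023, 0.0819, 0.1927, 0.1931, 0.1771, 0.1203, 0.1142, 0.1127, 0.0054, 0.0002]  mean=0.0695  Neff=6.5463  idx=[0, 2, 2, 3, 3, 4, 4, 5, 6, 7]
step 2: w=[0.0000, 0.0050, 0.0050, 0.0053, 0.0053, 0.0501, 0.0501, 0.2626, 0.3029, 0.3137]  mean=0.5971  Neff=3.7845  idx=[6, 7, 7, 8, 8, 8, 9, 9, 9, 9]
step 3: w=[0.0432, 0.1003, 0.1003, 0.1070, 0.1070, 0.1070, 0.1088, 0.1088, 0.1088, 0.1088]  mean=0.6465  Neff=9.6449  idx=[0, 1, 2, 3, 4, 5, 6, 7, 8, 9]

resampled_idx = [0, 1, 2, 3, 4, 5, 6, 7, 8, 9]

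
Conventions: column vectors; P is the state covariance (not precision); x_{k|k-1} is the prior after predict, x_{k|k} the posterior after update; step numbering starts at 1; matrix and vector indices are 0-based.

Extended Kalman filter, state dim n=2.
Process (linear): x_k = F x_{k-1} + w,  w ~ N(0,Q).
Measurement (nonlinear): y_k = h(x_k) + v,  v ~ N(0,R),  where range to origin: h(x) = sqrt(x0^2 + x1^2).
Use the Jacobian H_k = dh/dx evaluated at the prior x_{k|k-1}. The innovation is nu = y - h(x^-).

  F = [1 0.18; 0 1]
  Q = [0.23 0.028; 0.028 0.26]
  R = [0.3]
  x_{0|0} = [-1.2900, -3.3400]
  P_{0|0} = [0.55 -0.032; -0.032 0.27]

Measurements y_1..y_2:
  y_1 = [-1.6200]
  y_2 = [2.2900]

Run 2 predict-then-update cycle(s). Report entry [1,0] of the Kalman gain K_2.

step 1: x^-=[-1.8912, -3.3400]  P^-=[0.7772 0.0446; 0.0446 0.5300]  H_jac=[-0.4927 -0.8702]  S=[0.9283]  K=[-0.4544; -0.5205]  nu=[-5.4583]  x^+=[0.5888, -0.4989]  P^+=[0.5856 -0.1749; -0.1749 0.2785]
step 2: x^-=[0.4990, -0.4989]  P^-=[0.7616 -0.0968; -0.0968 0.5385]  H_jac=[0.7072 -0.7070]  S=[1.0469]  K=[0.5799; -0.4291]  nu=[1.5844]  x^+=[1.4177, -1.1787]  P^+=[0.4096 0.1637; 0.1637 0.3458]

K[1,0] = -0.4291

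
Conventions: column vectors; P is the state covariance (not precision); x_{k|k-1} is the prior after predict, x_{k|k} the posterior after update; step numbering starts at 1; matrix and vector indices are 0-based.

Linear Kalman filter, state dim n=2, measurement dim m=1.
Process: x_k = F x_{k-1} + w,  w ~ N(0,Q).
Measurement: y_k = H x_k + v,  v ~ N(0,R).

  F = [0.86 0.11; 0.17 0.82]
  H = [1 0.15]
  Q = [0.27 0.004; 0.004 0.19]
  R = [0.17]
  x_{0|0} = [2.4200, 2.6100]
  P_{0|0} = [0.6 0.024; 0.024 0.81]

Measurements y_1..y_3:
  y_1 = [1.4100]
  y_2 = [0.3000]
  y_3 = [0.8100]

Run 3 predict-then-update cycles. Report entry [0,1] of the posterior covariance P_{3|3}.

P_post[0,1] = -0.0429

step 1: x^-=[2.3683, 2.5516]  P^-=[0.7281 0.1822; 0.1822 0.7587]  S=[0.9698]  K=[0.7789; 0.3052]  nu=[-1.3410]  x^+=[1.3237, 2.1424]  P^+=[0.1397 -0.0484; -0.0484 0.6684]
step 2: x^-=[1.3741, 1.9818]  P^-=[0.3722 0.0497; 0.0497 0.6300]  S=[0.5713]  K=[0.6646; 0.2524]  nu=[-1.3713]  x^+=[0.4627, 1.6357]  P^+=[0.1199 -0.0461; -0.0461 0.5936]
step 3: x^-=[0.5778, 1.4199]  P^-=[0.3571 0.0417; 0.0417 0.5797]  S=[0.5527]  K=[0.6575; 0.2327]  nu=[0.0192]  x^+=[0.5904, 1.4244]  P^+=[0.1182 -0.0429; -0.0429 0.5498]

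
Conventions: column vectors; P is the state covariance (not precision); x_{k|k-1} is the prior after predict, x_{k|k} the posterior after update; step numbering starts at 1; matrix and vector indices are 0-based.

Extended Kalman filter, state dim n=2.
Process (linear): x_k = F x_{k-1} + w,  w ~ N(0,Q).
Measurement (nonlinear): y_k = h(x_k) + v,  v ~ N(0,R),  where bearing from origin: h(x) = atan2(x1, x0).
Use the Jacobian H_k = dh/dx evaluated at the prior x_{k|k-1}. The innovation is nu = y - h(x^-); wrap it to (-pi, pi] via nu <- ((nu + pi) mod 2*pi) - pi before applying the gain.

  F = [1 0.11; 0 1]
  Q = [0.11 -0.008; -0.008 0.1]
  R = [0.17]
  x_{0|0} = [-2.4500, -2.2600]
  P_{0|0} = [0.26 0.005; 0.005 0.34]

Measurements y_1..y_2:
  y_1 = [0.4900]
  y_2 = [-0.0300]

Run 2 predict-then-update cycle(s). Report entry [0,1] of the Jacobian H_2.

step 1: x^-=[-2.6986, -2.2600]  P^-=[0.3752 0.0344; 0.0344 0.4400]  H_jac=[0.1824 -0.2178]  S=[0.2006]  K=[0.3038; -0.4464]  nu=[2.9344]  x^+=[-1.8071, -3.5699]  P^+=[0.3567 0.0616; 0.0616 0.4000]
step 2: x^-=[-2.1998, -3.5699]  P^-=[0.4851 0.0976; 0.0976 0.5000]  H_jac=[0.2030 -0.1251]  S=[0.1929]  K=[0.4473; -0.2216]  nu=[2.0931]  x^+=[-1.2635, -4.0338]  P^+=[0.4465 0.1167; 0.1167 0.4905]

H_jac[0,1] = -0.1251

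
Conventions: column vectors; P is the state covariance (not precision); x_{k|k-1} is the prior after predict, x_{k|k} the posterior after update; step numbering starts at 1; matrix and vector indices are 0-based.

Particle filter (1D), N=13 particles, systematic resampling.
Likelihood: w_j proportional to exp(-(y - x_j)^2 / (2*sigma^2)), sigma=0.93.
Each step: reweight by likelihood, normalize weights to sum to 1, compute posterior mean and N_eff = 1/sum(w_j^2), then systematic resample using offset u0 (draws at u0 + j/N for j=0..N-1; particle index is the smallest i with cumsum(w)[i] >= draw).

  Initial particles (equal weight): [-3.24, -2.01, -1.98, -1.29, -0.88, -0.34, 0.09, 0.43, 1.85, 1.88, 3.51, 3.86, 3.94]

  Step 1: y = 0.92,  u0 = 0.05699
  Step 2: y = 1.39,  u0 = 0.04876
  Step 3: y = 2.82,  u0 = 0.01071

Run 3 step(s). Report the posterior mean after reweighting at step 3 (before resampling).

post_mean = 1.8266

step 1: w=[0.0000, 0.0021, 0.0023, 0.0175, 0.0453, 0.1176, 0.1978, 0.2564, 0.1786, 0.1729, 0.0061, 0.0020, 0.0015]  mean=0.7075  Neff=5.4679  idx=[4, 5, 6, 6, 6, 7, 7, 7, 8, 8, 9, 9, 9]
step 2: w=[0.0068, 0.0236, 0.0502, 0.0502, 0.0502, 0.0783, 0.0783, 0.0783, 0.1180, 0.1180, 0.1161, 0.1161, 0.1161]  mean=1.1917  Neff=10.5485  idx=[2, 3, 5, 6, 7, 8, 8, 9, 10, 10, 11, 12, 12]
step 3: w=[0.0028, 0.0028, 0.0075, 0.0075, 0.0075, 0.1190, 0.1190, 0.1190, 0.1230, 0.1230, 0.1230, 0.1230, 0.1230]  mean=1.8266  Neff=8.4546  idx=[2, 5, 6, 6, 7, 8, 8, 9, 9, 10, 11, 11, 12]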